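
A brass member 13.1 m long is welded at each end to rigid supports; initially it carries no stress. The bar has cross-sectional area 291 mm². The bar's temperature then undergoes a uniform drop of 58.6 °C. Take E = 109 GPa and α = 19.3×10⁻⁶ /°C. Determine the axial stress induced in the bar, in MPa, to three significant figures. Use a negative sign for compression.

123 MPa

Free thermal expansion αLΔT = 19.3e-6 · 13100 · -58.6 = -14.82 mm.
The walls impose strain ε = −(-14.82)/13100 = 1.1310e-03; σ = Eε = 109000 · 1.1310e-03 = 123.3 MPa.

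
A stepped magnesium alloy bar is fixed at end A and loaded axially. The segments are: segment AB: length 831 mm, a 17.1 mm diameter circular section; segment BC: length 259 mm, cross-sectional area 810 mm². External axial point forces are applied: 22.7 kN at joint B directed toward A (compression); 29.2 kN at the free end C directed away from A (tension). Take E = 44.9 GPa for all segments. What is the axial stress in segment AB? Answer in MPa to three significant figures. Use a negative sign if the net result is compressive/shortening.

Internal axial forces (sectioning from the free end, tension +): N_BC = 29.2 kN, N_AB = 6.5 kN.
A_AB = 229.7 mm².
σ_AB = N_AB/A_AB = 6500/229.7 = 28.3 MPa.

28.3 MPa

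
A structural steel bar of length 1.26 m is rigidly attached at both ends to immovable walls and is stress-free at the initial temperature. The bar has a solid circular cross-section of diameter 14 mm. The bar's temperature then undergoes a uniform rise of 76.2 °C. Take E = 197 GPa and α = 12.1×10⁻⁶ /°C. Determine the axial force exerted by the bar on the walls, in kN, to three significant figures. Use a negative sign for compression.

-28.0 kN

Free thermal expansion αLΔT = 12.1e-6 · 1260 · 76.2 = 1.162 mm.
The walls impose strain ε = −(1.162)/1260 = -9.2202e-04; σ = Eε = 197000 · -9.2202e-04 = -181.6 MPa.
Wall reaction R = σ·A = -181.6·153.9 = -27960 N = -27.96 kN.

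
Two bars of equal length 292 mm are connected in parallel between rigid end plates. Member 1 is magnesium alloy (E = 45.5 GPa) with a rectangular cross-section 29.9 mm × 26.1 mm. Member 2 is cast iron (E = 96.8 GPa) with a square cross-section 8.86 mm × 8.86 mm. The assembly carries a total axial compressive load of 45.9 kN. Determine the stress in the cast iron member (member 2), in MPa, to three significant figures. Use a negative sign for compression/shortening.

A_1 = 780.4 mm².
A_2 = 78.5 mm².
Equal strain + equilibrium ⇒ each member carries load in proportion to AE: A₁E₁ = 35510000 N, A₂E₂ = 7599000 N, ΣAE = 43110000 N.
σ₂ = P·E₂/ΣAE = -45900·96800/43110000 = -103.1 MPa.

-103 MPa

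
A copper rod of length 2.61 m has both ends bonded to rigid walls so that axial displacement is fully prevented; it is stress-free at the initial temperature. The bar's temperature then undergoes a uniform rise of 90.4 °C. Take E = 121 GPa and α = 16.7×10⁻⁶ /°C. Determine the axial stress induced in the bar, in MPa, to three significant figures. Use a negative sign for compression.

Free thermal expansion αLΔT = 16.7e-6 · 2610 · 90.4 = 3.94 mm.
The walls impose strain ε = −(3.94)/2610 = -1.5097e-03; σ = Eε = 121000 · -1.5097e-03 = -182.7 MPa.

-183 MPa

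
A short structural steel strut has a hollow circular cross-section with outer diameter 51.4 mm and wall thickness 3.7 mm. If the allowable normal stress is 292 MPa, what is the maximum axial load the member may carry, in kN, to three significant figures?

162 kN

A = 554.5 mm².
P_max = σ_allow · A = 292 · 554.5 = 161900 N = 161.9 kN.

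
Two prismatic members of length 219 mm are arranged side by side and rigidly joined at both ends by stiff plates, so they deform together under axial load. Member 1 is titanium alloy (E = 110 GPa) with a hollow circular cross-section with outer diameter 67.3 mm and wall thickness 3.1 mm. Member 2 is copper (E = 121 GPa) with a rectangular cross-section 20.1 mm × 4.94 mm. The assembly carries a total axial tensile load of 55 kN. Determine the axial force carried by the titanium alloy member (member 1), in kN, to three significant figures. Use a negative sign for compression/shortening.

46.8 kN

A_1 = 625.2 mm².
A_2 = 99.29 mm².
Equal strain + equilibrium ⇒ each member carries load in proportion to AE: A₁E₁ = 68780000 N, A₂E₂ = 12010000 N, ΣAE = 80790000 N.
F₁ = P·A₁E₁/ΣAE = 55000·68780000/80790000 = 46820 N.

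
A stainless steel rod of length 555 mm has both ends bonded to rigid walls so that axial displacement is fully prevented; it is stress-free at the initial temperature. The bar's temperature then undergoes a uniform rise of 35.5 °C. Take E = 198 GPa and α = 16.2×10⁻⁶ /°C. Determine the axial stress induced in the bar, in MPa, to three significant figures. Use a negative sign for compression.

-114 MPa

Free thermal expansion αLΔT = 16.2e-6 · 555 · 35.5 = 0.3192 mm.
The walls impose strain ε = −(0.3192)/555 = -5.7510e-04; σ = Eε = 198000 · -5.7510e-04 = -113.9 MPa.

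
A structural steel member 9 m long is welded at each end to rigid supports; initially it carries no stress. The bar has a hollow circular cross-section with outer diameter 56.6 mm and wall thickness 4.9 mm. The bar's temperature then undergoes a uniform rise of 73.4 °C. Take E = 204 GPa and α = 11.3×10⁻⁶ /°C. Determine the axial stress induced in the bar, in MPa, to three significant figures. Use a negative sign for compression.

-169 MPa

Free thermal expansion αLΔT = 11.3e-6 · 9000 · 73.4 = 7.465 mm.
The walls impose strain ε = −(7.465)/9000 = -8.2942e-04; σ = Eε = 204000 · -8.2942e-04 = -169.2 MPa.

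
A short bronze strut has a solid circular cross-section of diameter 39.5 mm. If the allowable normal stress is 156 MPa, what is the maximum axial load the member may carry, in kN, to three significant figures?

191 kN

A = 1225 mm².
P_max = σ_allow · A = 156 · 1225 = 191200 N = 191.2 kN.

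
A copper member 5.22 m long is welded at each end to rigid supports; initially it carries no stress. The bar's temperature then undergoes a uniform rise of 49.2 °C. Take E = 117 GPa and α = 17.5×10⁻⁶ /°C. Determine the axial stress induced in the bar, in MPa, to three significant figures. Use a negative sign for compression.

-101 MPa

Free thermal expansion αLΔT = 17.5e-6 · 5220 · 49.2 = 4.494 mm.
The walls impose strain ε = −(4.494)/5220 = -8.6100e-04; σ = Eε = 117000 · -8.6100e-04 = -100.7 MPa.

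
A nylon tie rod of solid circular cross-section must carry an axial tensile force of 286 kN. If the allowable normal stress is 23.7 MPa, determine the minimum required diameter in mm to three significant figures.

124 mm

Required area A ≥ P/σ_allow = 286000/23.7 = 12070 mm².
For a solid circular section, d ≥ √(4A/π) = 124 mm.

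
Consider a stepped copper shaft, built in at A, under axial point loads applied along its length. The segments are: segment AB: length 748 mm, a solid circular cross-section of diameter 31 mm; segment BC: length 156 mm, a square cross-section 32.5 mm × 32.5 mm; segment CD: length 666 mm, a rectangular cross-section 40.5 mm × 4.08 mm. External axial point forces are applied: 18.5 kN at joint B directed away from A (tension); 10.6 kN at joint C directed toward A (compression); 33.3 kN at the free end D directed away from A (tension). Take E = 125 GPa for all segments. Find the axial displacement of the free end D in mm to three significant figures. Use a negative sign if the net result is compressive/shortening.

Internal axial forces (sectioning from the free end, tension +): N_CD = 33.3 kN, N_BC = 22.7 kN, N_AB = 41.2 kN.
A_AB = 754.8 mm².
A_BC = 1056 mm².
A_CD = 165.2 mm².
δ_AB = 41200·748/(754.8·125000) = 0.3266 mm
δ_BC = 22700·156/(1056·125000) = 0.02682 mm
δ_CD = 33300·666/(165.2·125000) = 1.074 mm
δ = Σδ_i = 1.427 mm.

1.43 mm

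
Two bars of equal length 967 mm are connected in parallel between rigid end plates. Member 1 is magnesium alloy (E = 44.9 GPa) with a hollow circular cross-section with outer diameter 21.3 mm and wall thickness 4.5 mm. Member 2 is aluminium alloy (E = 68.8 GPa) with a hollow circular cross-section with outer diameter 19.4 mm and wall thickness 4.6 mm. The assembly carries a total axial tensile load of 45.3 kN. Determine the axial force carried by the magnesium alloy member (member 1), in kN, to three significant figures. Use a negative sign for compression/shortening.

19.0 kN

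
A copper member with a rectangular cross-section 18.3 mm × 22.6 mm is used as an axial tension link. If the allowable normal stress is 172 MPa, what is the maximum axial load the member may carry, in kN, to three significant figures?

71.1 kN

A = 413.6 mm².
P_max = σ_allow · A = 172 · 413.6 = 71140 N = 71.14 kN.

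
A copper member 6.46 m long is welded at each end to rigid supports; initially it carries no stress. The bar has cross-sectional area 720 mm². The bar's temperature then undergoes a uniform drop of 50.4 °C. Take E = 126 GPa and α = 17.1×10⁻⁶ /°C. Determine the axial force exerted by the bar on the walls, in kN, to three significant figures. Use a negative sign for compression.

78.2 kN

Free thermal expansion αLΔT = 17.1e-6 · 6460 · -50.4 = -5.567 mm.
The walls impose strain ε = −(-5.567)/6460 = 8.6184e-04; σ = Eε = 126000 · 8.6184e-04 = 108.6 MPa.
Wall reaction R = σ·A = 108.6·720 = 78190 N = 78.19 kN.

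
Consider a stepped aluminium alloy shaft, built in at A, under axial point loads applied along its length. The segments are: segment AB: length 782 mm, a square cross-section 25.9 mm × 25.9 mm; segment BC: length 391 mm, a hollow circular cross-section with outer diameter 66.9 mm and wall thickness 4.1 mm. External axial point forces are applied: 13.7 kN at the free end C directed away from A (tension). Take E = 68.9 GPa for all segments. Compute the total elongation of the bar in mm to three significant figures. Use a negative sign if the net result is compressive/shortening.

0.328 mm

Internal axial forces (sectioning from the free end, tension +): N_BC = 13.7 kN, N_AB = 13.7 kN.
A_AB = 670.8 mm².
A_BC = 808.9 mm².
δ_AB = 13700·782/(670.8·68900) = 0.2318 mm
δ_BC = 13700·391/(808.9·68900) = 0.09611 mm
δ = Σδ_i = 0.3279 mm.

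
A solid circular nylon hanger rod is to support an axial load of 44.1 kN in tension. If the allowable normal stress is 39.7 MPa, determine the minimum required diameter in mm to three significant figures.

37.6 mm

Required area A ≥ P/σ_allow = 44100/39.7 = 1111 mm².
For a solid circular section, d ≥ √(4A/π) = 37.61 mm.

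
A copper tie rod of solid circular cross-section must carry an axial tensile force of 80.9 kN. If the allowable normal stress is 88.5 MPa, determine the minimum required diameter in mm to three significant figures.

Required area A ≥ P/σ_allow = 80900/88.5 = 914.1 mm².
For a solid circular section, d ≥ √(4A/π) = 34.12 mm.

34.1 mm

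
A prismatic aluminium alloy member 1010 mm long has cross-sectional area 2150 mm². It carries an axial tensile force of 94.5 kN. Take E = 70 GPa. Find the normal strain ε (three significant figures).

6.28e-04

σ = N/A = 43.95 MPa; ε = σ/E = 43.95/70000 = 6.279e-04.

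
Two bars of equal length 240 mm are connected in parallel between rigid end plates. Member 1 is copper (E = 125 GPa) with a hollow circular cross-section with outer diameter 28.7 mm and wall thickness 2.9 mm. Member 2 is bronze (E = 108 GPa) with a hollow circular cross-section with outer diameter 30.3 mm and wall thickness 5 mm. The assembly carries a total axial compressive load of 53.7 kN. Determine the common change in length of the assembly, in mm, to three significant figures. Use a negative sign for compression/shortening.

A_1 = 235.1 mm².
A_2 = 397.4 mm².
Equal strain + equilibrium ⇒ each member carries load in proportion to AE: A₁E₁ = 29380000 N, A₂E₂ = 42920000 N, ΣAE = 72300000 N.
δ = PL/ΣAE = -53700·240/72300000 = -0.1783 mm.

-0.178 mm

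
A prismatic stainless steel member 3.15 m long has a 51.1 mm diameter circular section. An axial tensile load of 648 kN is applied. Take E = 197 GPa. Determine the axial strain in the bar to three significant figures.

0.00160

A = 2051 mm².
σ = N/A = 316 MPa; ε = σ/E = 316/197000 = 1.604e-03.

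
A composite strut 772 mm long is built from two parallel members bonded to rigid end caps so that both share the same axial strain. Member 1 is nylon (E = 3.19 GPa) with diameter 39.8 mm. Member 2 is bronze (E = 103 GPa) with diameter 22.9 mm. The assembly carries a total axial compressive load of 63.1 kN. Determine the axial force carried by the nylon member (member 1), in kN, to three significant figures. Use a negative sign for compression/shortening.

A_1 = 1244 mm².
A_2 = 411.9 mm².
Equal strain + equilibrium ⇒ each member carries load in proportion to AE: A₁E₁ = 3969000 N, A₂E₂ = 42420000 N, ΣAE = 46390000 N.
F₁ = P·A₁E₁/ΣAE = -63100·3969000/46390000 = -5398 N.

-5.40 kN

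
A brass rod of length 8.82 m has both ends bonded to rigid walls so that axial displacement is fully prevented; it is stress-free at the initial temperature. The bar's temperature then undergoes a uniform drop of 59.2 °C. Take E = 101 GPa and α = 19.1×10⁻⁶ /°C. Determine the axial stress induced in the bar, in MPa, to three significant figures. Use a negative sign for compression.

114 MPa

Free thermal expansion αLΔT = 19.1e-6 · 8820 · -59.2 = -9.973 mm.
The walls impose strain ε = −(-9.973)/8820 = 1.1307e-03; σ = Eε = 101000 · 1.1307e-03 = 114.2 MPa.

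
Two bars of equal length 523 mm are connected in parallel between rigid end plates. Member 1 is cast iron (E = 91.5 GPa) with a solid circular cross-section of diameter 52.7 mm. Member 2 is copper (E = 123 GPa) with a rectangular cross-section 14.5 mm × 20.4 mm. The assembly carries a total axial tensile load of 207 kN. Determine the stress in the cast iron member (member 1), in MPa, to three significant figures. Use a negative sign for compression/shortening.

80.3 MPa

A_1 = 2181 mm².
A_2 = 295.8 mm².
Equal strain + equilibrium ⇒ each member carries load in proportion to AE: A₁E₁ = 199600000 N, A₂E₂ = 36380000 N, ΣAE = 236000000 N.
σ₁ = P·E₁/ΣAE = 207000·91500/236000000 = 80.27 MPa.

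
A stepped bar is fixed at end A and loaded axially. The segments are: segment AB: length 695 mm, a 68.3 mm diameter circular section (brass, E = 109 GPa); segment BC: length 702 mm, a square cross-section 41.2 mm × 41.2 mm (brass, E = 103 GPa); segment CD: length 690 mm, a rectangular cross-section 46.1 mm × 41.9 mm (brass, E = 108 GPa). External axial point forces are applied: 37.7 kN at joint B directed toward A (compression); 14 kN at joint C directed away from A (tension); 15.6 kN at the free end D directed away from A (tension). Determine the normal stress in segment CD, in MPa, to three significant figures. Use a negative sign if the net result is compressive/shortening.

8.08 MPa

Internal axial forces (sectioning from the free end, tension +): N_CD = 15.6 kN, N_BC = 29.6 kN, N_AB = -8.1 kN.
A_CD = 1932 mm².
σ_CD = N_CD/A_CD = 15600/1932 = 8.076 MPa.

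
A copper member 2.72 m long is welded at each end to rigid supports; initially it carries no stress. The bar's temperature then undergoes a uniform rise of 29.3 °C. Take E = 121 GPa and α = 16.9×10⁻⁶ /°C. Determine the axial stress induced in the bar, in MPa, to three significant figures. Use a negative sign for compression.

-59.9 MPa

Free thermal expansion αLΔT = 16.9e-6 · 2720 · 29.3 = 1.347 mm.
The walls impose strain ε = −(1.347)/2720 = -4.9517e-04; σ = Eε = 121000 · -4.9517e-04 = -59.92 MPa.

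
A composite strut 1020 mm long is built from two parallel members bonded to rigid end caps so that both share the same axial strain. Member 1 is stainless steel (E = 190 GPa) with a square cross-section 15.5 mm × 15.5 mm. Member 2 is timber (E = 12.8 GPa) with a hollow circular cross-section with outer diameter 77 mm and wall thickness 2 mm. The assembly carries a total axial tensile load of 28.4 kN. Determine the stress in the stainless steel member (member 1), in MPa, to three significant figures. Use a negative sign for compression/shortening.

A_1 = 240.2 mm².
A_2 = 471.2 mm².
Equal strain + equilibrium ⇒ each member carries load in proportion to AE: A₁E₁ = 45650000 N, A₂E₂ = 6032000 N, ΣAE = 51680000 N.
σ₁ = P·E₁/ΣAE = 28400·190000/51680000 = 104.4 MPa.

104 MPa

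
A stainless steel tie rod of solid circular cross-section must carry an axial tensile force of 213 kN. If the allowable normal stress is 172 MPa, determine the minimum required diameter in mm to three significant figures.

39.7 mm

Required area A ≥ P/σ_allow = 213000/172 = 1238 mm².
For a solid circular section, d ≥ √(4A/π) = 39.71 mm.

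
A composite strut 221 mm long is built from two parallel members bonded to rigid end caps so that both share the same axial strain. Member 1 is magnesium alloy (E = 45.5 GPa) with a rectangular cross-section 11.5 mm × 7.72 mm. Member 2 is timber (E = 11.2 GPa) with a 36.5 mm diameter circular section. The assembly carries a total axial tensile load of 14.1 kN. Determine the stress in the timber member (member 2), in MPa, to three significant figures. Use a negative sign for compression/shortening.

10.0 MPa

A_1 = 88.78 mm².
A_2 = 1046 mm².
Equal strain + equilibrium ⇒ each member carries load in proportion to AE: A₁E₁ = 4039000 N, A₂E₂ = 11720000 N, ΣAE = 15760000 N.
σ₂ = P·E₂/ΣAE = 14100·11200/15760000 = 10.02 MPa.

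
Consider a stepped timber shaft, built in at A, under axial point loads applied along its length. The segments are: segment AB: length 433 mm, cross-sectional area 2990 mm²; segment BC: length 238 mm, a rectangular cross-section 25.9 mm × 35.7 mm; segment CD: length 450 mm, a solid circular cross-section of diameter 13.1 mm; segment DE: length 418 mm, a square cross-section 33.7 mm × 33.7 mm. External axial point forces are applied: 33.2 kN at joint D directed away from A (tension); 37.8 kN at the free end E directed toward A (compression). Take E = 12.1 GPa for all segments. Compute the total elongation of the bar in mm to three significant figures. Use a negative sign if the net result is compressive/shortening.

-2.57 mm

Internal axial forces (sectioning from the free end, tension +): N_DE = -37.8 kN, N_CD = -4.6 kN, N_BC = -4.6 kN, N_AB = -4.6 kN.
A_BC = 924.6 mm².
A_CD = 134.8 mm².
A_DE = 1136 mm².
δ_AB = -4600·433/(2990·12100) = -0.05505 mm
δ_BC = -4600·238/(924.6·12100) = -0.09785 mm
δ_CD = -4600·450/(134.8·12100) = -1.269 mm
δ_DE = -37800·418/(1136·12100) = -1.15 mm
δ = Σδ_i = -2.572 mm.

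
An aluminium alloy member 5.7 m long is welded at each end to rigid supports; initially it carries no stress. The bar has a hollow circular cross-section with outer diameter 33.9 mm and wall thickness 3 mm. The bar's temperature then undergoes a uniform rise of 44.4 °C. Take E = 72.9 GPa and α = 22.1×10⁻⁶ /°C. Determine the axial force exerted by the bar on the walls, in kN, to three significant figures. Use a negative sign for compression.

Free thermal expansion αLΔT = 22.1e-6 · 5700 · 44.4 = 5.593 mm.
The walls impose strain ε = −(5.593)/5700 = -9.8124e-04; σ = Eε = 72900 · -9.8124e-04 = -71.53 MPa.
Wall reaction R = σ·A = -71.53·291.2 = -20830 N = -20.83 kN.

-20.8 kN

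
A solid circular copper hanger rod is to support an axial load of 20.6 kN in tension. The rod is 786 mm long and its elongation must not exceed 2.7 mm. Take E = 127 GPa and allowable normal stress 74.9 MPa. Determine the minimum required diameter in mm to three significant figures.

18.7 mm

Required area A ≥ P/σ_allow = 20600/74.9 = 275 mm².
For a solid circular section, d ≥ √(4A/π) = 18.71 mm.
Elongation limit: A ≥ PL/(Eδ_allow) = 20600·786/(127000·2.7) = 47.22 mm² ⇒ d ≥ 7.754 mm.
The stress limit governs.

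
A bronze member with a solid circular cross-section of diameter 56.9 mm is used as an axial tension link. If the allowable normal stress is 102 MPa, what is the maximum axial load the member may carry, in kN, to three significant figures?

A = 2543 mm².
P_max = σ_allow · A = 102 · 2543 = 259400 N = 259.4 kN.

259 kN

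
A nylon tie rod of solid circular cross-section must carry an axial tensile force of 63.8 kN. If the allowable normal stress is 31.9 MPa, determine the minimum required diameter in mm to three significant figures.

Required area A ≥ P/σ_allow = 63800/31.9 = 2000 mm².
For a solid circular section, d ≥ √(4A/π) = 50.46 mm.

50.5 mm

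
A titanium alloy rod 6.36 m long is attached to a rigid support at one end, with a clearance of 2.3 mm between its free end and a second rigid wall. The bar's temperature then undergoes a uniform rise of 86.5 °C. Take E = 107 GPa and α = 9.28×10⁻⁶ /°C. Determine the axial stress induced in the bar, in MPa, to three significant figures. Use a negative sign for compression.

-47.2 MPa

Free thermal expansion αLΔT = 9.28e-6 · 6360 · 86.5 = 5.105 mm.
The walls engage after the gap closes; constrained expansion = 5.105 − 2.3 = 2.805 mm.
The walls impose strain ε = −(2.805)/6360 = -4.4108e-04; σ = Eε = 107000 · -4.4108e-04 = -47.2 MPa.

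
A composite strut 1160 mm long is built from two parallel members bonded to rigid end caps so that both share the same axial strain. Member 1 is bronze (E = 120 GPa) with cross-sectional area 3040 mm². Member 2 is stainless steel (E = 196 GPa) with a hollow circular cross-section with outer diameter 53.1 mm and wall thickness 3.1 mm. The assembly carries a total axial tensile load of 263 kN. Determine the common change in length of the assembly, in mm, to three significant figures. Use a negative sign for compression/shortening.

0.663 mm

A_2 = 486.9 mm².
Equal strain + equilibrium ⇒ each member carries load in proportion to AE: A₁E₁ = 364800000 N, A₂E₂ = 95440000 N, ΣAE = 460200000 N.
δ = PL/ΣAE = 263000·1160/460200000 = 0.6629 mm.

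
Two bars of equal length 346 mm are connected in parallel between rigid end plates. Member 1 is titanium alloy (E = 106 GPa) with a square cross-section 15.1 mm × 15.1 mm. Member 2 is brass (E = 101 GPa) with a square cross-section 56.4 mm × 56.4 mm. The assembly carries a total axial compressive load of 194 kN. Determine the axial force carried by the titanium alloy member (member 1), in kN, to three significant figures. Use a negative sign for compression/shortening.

-13.6 kN

A_1 = 228 mm².
A_2 = 3181 mm².
Equal strain + equilibrium ⇒ each member carries load in proportion to AE: A₁E₁ = 24170000 N, A₂E₂ = 321300000 N, ΣAE = 345400000 N.
F₁ = P·A₁E₁/ΣAE = -194000·24170000/345400000 = -13570 N.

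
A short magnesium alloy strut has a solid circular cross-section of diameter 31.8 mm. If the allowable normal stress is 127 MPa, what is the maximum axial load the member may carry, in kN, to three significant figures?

A = 794.2 mm².
P_max = σ_allow · A = 127 · 794.2 = 100900 N = 100.9 kN.

101 kN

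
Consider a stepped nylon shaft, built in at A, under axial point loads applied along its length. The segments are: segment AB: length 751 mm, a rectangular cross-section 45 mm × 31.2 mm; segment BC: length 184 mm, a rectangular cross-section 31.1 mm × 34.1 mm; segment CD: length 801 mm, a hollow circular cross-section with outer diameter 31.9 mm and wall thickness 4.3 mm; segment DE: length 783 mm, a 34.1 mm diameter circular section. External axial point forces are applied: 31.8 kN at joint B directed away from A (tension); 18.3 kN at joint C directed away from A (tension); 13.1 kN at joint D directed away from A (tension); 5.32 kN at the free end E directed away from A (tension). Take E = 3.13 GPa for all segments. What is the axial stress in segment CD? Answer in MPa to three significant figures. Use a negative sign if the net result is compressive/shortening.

Internal axial forces (sectioning from the free end, tension +): N_DE = 5.32 kN, N_CD = 18.42 kN, N_BC = 36.72 kN, N_AB = 68.52 kN.
A_CD = 372.8 mm².
σ_CD = N_CD/A_CD = 18420/372.8 = 49.4 MPa.

49.4 MPa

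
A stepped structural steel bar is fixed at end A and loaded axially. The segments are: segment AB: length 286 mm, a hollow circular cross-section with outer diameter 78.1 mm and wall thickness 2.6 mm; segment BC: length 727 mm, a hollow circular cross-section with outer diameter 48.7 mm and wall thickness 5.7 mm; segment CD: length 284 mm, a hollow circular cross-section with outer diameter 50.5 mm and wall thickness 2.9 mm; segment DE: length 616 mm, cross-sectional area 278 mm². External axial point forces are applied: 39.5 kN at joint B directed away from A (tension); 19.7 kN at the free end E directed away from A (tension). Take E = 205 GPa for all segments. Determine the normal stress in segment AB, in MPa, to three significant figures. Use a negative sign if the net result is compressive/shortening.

96.0 MPa

Internal axial forces (sectioning from the free end, tension +): N_DE = 19.7 kN, N_CD = 19.7 kN, N_BC = 19.7 kN, N_AB = 59.2 kN.
A_AB = 616.7 mm².
σ_AB = N_AB/A_AB = 59200/616.7 = 96 MPa.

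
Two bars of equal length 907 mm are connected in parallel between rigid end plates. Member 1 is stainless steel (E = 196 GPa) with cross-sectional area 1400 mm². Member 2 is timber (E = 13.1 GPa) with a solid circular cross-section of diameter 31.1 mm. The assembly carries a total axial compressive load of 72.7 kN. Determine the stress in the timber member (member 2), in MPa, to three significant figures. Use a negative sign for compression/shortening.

A_2 = 759.6 mm².
Equal strain + equilibrium ⇒ each member carries load in proportion to AE: A₁E₁ = 274400000 N, A₂E₂ = 9951000 N, ΣAE = 284400000 N.
σ₂ = P·E₂/ΣAE = -72700·13100/284400000 = -3.349 MPa.

-3.35 MPa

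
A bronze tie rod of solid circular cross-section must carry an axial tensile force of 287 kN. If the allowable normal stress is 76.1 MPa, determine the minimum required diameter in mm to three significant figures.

69.3 mm

Required area A ≥ P/σ_allow = 287000/76.1 = 3771 mm².
For a solid circular section, d ≥ √(4A/π) = 69.3 mm.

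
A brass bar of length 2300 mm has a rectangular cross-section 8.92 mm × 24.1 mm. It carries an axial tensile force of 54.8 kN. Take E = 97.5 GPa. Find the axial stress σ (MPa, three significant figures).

A = 215 mm².
σ = N/A = 54800/215 = 254.9 MPa.

255 MPa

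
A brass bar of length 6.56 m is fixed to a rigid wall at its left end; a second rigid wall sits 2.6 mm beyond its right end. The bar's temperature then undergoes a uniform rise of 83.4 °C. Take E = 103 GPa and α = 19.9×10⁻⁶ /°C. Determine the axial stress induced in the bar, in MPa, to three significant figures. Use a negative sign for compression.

-130 MPa

Free thermal expansion αLΔT = 19.9e-6 · 6560 · 83.4 = 10.89 mm.
The walls engage after the gap closes; constrained expansion = 10.89 − 2.6 = 8.287 mm.
The walls impose strain ε = −(8.287)/6560 = -1.2633e-03; σ = Eε = 103000 · -1.2633e-03 = -130.1 MPa.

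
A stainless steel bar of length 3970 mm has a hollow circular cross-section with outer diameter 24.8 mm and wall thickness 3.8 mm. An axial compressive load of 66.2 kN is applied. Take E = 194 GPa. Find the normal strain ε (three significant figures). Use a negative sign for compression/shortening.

-0.00136

A = 250.7 mm².
σ = N/A = -264.1 MPa; ε = σ/E = -264.1/194000 = -1.361e-03.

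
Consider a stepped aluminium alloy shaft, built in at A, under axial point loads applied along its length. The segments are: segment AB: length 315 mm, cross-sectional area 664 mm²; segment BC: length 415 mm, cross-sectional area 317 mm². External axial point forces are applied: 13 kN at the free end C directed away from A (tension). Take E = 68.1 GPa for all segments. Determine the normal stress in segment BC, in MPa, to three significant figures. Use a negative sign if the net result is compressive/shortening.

41.0 MPa

Internal axial forces (sectioning from the free end, tension +): N_BC = 13 kN, N_AB = 13 kN.
σ_BC = N_BC/A_BC = 13000/317 = 41.01 MPa.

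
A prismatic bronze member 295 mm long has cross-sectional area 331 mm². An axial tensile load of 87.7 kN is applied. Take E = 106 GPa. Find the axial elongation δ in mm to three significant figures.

0.737 mm

δ_mech = NL/(AE) = 87700·295/(331·106000) = 0.7374 mm.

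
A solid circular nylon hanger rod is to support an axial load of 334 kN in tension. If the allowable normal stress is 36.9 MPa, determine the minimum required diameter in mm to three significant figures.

107 mm

Required area A ≥ P/σ_allow = 334000/36.9 = 9051 mm².
For a solid circular section, d ≥ √(4A/π) = 107.4 mm.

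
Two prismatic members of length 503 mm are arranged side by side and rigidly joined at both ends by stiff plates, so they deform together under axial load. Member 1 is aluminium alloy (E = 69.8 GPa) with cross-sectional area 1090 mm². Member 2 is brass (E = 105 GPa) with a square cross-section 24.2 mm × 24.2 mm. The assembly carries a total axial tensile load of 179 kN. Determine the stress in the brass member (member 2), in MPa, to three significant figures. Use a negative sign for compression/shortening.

137 MPa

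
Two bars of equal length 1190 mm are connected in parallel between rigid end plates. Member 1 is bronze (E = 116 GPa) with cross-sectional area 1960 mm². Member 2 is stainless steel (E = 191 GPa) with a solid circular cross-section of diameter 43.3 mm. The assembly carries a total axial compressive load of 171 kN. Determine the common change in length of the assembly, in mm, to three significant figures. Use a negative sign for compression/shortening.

-0.400 mm

A_2 = 1473 mm².
Equal strain + equilibrium ⇒ each member carries load in proportion to AE: A₁E₁ = 227400000 N, A₂E₂ = 281300000 N, ΣAE = 508600000 N.
δ = PL/ΣAE = -171000·1190/508600000 = -0.4001 mm.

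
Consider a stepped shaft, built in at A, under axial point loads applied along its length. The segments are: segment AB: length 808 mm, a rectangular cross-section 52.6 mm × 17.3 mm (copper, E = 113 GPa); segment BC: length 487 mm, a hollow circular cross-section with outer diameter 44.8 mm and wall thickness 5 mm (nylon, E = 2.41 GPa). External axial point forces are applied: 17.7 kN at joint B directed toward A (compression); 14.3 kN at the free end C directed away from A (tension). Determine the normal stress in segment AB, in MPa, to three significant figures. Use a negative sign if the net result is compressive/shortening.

Internal axial forces (sectioning from the free end, tension +): N_BC = 14.3 kN, N_AB = -3.4 kN.
A_AB = 910 mm².
σ_AB = N_AB/A_AB = -3400/910 = -3.736 MPa.

-3.74 MPa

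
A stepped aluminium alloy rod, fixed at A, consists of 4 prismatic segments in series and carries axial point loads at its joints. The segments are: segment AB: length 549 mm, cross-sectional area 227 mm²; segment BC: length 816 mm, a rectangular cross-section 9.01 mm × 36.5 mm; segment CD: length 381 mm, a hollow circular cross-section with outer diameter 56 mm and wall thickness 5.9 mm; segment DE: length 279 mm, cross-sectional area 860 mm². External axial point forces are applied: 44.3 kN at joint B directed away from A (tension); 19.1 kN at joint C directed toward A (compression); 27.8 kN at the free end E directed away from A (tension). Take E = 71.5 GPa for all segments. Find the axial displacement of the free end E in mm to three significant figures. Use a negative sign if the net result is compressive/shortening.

Internal axial forces (sectioning from the free end, tension +): N_DE = 27.8 kN, N_CD = 27.8 kN, N_BC = 8.7 kN, N_AB = 53 kN.
A_BC = 328.9 mm².
A_CD = 928.6 mm².
δ_AB = 53000·549/(227·71500) = 1.793 mm
δ_BC = 8700·816/(328.9·71500) = 0.3019 mm
δ_CD = 27800·381/(928.6·71500) = 0.1595 mm
δ_DE = 27800·279/(860·71500) = 0.1261 mm
δ = Σδ_i = 2.38 mm.

2.38 mm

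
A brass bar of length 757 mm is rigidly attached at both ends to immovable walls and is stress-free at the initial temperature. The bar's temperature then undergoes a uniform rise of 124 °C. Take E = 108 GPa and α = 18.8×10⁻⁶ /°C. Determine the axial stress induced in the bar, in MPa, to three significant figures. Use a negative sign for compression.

-252 MPa

Free thermal expansion αLΔT = 18.8e-6 · 757 · 124 = 1.765 mm.
The walls impose strain ε = −(1.765)/757 = -2.3312e-03; σ = Eε = 108000 · -2.3312e-03 = -251.8 MPa.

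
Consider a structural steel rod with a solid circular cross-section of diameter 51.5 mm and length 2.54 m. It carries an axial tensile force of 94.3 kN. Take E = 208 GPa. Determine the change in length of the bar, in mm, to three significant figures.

A = 2083 mm².
δ_mech = NL/(AE) = 94300·2540/(2083·208000) = 0.5528 mm.

0.553 mm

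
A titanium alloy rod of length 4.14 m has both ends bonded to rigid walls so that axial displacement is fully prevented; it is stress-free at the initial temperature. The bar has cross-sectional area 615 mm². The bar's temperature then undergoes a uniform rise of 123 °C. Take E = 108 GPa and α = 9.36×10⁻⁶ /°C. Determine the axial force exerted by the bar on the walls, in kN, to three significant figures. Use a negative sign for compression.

-76.5 kN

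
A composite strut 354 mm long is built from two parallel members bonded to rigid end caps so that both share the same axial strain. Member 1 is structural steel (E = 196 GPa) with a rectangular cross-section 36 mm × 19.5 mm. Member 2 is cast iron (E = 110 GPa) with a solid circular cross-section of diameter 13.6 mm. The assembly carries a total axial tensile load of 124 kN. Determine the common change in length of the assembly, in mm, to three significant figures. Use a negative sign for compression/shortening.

0.286 mm

A_1 = 702 mm².
A_2 = 145.3 mm².
Equal strain + equilibrium ⇒ each member carries load in proportion to AE: A₁E₁ = 137600000 N, A₂E₂ = 15980000 N, ΣAE = 153600000 N.
δ = PL/ΣAE = 124000·354/153600000 = 0.2858 mm.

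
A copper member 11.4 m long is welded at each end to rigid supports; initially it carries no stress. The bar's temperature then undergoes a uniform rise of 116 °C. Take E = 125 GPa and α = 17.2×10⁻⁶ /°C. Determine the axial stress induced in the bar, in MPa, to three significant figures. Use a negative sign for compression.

Free thermal expansion αLΔT = 17.2e-6 · 11400 · 116 = 22.75 mm.
The walls impose strain ε = −(22.75)/11400 = -1.9952e-03; σ = Eε = 125000 · -1.9952e-03 = -249.4 MPa.

-249 MPa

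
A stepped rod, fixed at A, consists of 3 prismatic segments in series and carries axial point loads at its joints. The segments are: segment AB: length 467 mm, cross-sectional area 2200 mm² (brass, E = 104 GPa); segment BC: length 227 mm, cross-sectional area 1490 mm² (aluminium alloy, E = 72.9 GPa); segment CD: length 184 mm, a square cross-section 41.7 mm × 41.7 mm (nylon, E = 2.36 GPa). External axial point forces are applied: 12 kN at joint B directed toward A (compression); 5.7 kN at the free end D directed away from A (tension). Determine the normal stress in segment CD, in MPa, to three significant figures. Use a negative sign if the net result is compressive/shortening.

3.28 MPa

Internal axial forces (sectioning from the free end, tension +): N_CD = 5.7 kN, N_BC = 5.7 kN, N_AB = -6.3 kN.
A_CD = 1739 mm².
σ_CD = N_CD/A_CD = 5700/1739 = 3.278 MPa.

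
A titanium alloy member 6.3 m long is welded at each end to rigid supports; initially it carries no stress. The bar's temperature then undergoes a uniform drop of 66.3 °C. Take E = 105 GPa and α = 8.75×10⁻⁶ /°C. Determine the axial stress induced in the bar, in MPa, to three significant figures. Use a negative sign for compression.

60.9 MPa

Free thermal expansion αLΔT = 8.75e-6 · 6300 · -66.3 = -3.655 mm.
The walls impose strain ε = −(-3.655)/6300 = 5.8012e-04; σ = Eε = 105000 · 5.8012e-04 = 60.91 MPa.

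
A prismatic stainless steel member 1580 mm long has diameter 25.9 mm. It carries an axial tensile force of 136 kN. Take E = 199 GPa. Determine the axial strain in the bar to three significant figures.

0.00130

A = 526.9 mm².
σ = N/A = 258.1 MPa; ε = σ/E = 258.1/199000 = 1.297e-03.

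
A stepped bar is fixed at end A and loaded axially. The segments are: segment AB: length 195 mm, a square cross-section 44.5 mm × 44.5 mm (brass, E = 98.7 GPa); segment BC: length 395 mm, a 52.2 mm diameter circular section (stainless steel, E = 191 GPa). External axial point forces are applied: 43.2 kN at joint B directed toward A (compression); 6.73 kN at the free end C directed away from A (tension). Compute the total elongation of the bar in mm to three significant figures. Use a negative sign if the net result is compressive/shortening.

-0.0299 mm

Internal axial forces (sectioning from the free end, tension +): N_BC = 6.73 kN, N_AB = -36.47 kN.
A_AB = 1980 mm².
A_BC = 2140 mm².
δ_AB = -36470·195/(1980·98700) = -0.03639 mm
δ_BC = 6730·395/(2140·191000) = 0.006504 mm
δ = Σδ_i = -0.02988 mm.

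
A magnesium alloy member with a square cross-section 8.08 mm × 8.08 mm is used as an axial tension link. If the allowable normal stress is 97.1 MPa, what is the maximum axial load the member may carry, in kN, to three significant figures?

6.34 kN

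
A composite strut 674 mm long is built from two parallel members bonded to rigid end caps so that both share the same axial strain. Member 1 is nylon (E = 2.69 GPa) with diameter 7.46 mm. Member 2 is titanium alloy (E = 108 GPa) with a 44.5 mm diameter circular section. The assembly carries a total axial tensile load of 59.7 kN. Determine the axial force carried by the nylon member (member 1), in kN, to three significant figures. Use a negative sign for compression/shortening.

A_1 = 43.71 mm².
A_2 = 1555 mm².
Equal strain + equilibrium ⇒ each member carries load in proportion to AE: A₁E₁ = 117600 N, A₂E₂ = 168000000 N, ΣAE = 168100000 N.
F₁ = P·A₁E₁/ΣAE = 59700·117600/168100000 = 41.76 N.

0.0418 kN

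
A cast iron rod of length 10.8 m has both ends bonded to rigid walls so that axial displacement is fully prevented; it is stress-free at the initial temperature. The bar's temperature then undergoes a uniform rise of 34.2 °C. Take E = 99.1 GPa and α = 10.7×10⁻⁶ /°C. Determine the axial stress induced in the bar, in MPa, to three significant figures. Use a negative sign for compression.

-36.3 MPa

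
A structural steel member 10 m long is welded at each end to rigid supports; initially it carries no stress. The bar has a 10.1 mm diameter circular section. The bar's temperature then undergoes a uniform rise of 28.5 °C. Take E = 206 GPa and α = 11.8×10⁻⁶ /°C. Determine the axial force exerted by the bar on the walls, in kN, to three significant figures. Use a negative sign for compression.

-5.55 kN

Free thermal expansion αLΔT = 11.8e-6 · 10000 · 28.5 = 3.363 mm.
The walls impose strain ε = −(3.363)/10000 = -3.3630e-04; σ = Eε = 206000 · -3.3630e-04 = -69.28 MPa.
Wall reaction R = σ·A = -69.28·80.12 = -5550 N = -5.55 kN.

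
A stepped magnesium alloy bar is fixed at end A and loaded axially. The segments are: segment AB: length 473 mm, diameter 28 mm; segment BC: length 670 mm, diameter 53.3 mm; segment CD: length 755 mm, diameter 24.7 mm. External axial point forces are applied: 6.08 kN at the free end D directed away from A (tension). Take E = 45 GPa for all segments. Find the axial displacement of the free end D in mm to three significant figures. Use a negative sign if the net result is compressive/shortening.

Internal axial forces (sectioning from the free end, tension +): N_CD = 6.08 kN, N_BC = 6.08 kN, N_AB = 6.08 kN.
A_AB = 615.8 mm².
A_BC = 2231 mm².
A_CD = 479.2 mm².
δ_AB = 6080·473/(615.8·45000) = 0.1038 mm
δ_BC = 6080·670/(2231·45000) = 0.04057 mm
δ_CD = 6080·755/(479.2·45000) = 0.2129 mm
δ = Σδ_i = 0.3572 mm.

0.357 mm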